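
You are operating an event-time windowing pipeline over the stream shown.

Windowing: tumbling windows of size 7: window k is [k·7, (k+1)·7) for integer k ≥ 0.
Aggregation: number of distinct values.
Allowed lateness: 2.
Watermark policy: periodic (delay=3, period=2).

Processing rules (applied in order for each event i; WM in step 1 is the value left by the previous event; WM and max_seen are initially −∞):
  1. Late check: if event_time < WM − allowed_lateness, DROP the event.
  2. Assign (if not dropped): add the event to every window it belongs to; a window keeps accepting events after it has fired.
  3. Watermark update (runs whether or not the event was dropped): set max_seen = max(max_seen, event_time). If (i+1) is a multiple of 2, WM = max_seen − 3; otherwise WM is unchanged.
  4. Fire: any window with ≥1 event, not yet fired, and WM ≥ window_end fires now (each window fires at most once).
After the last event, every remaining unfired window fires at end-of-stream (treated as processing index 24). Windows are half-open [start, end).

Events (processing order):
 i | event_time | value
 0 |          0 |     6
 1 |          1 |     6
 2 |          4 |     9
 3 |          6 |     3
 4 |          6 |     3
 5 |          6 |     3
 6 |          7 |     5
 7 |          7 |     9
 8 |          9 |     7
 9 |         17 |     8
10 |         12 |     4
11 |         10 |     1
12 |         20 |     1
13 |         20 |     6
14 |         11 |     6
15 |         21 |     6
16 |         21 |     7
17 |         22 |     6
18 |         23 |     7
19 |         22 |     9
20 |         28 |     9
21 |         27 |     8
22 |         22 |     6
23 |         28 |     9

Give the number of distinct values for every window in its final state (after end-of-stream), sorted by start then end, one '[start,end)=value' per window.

i=0 t=0 v=6: → [0,7); WM=−∞
i=1 t=1 v=6: → [0,7); WM=-2
i=2 t=4 v=9: → [0,7); WM=-2
i=3 t=6 v=3: → [0,7); WM=3
i=4 t=6 v=3: → [0,7); WM=3
i=5 t=6 v=3: → [0,7); WM=3
i=6 t=7 v=5: → [7,14); WM=3
i=7 t=7 v=9: → [7,14); WM=4
i=8 t=9 v=7: → [7,14); WM=4
i=9 t=17 v=8: → [14,21); WM=14; [0,7) fires=3 [7,14) fires=3
i=10 t=12 v=4: → [7,14); WM=14
i=11 t=10 v=1: DROP (t<14-2); WM=14
i=12 t=20 v=1: → [14,21); WM=14
i=13 t=20 v=6: → [14,21); WM=17
i=14 t=11 v=6: DROP (t<17-2); WM=17
i=15 t=21 v=6: → [21,28); WM=18
i=16 t=21 v=7: → [21,28); WM=18
i=17 t=22 v=6: → [21,28); WM=19
i=18 t=23 v=7: → [21,28); WM=19
i=19 t=22 v=9: → [21,28); WM=20
i=20 t=28 v=9: → [28,35); WM=20
i=21 t=27 v=8: → [21,28); WM=25; [14,21) fires=3
i=22 t=22 v=6: DROP (t<25-2); WM=25
i=23 t=28 v=9: → [28,35); WM=25

[0,7)=3 [7,14)=4 [14,21)=3 [21,28)=4 [28,35)=1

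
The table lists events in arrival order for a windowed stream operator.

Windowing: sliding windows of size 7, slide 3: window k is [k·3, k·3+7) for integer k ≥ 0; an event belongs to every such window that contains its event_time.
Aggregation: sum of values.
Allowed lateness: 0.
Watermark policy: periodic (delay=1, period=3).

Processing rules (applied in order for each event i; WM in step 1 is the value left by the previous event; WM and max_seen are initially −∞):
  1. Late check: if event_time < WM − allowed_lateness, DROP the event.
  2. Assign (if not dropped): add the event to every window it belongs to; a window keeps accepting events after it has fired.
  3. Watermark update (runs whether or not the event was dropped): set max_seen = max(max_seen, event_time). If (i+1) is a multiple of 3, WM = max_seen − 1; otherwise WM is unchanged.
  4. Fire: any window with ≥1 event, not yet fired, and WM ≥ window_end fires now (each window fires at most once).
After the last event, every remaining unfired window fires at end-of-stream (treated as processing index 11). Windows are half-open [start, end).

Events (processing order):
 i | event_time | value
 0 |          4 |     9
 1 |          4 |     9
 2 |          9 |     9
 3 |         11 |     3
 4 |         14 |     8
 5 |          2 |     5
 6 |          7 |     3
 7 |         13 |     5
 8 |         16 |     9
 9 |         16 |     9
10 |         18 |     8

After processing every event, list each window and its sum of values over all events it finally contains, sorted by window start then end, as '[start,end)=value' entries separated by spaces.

i=0 t=4 v=9: → [3,10),[0,7); WM=−∞
i=1 t=4 v=9: → [3,10),[0,7); WM=−∞
i=2 t=9 v=9: → [9,16),[6,13),[3,10); WM=8; [0,7) fires=18
i=3 t=11 v=3: → [9,16),[6,13); WM=8
i=4 t=14 v=8: → [12,19),[9,16); WM=8
i=5 t=2 v=5: DROP (t<8-0); WM=13; [3,10) fires=27 [6,13) fires=12
i=6 t=7 v=3: DROP (t<13-0); WM=13
i=7 t=13 v=5: → [12,19),[9,16); WM=13
i=8 t=16 v=9: → [15,22),[12,19); WM=15
i=9 t=16 v=9: → [15,22),[12,19); WM=15
i=10 t=18 v=8: → [18,25),[15,22),[12,19); WM=15

[0,7)=18 [3,10)=27 [6,13)=12 [9,16)=25 [12,19)=39 [15,22)=26 [18,25)=8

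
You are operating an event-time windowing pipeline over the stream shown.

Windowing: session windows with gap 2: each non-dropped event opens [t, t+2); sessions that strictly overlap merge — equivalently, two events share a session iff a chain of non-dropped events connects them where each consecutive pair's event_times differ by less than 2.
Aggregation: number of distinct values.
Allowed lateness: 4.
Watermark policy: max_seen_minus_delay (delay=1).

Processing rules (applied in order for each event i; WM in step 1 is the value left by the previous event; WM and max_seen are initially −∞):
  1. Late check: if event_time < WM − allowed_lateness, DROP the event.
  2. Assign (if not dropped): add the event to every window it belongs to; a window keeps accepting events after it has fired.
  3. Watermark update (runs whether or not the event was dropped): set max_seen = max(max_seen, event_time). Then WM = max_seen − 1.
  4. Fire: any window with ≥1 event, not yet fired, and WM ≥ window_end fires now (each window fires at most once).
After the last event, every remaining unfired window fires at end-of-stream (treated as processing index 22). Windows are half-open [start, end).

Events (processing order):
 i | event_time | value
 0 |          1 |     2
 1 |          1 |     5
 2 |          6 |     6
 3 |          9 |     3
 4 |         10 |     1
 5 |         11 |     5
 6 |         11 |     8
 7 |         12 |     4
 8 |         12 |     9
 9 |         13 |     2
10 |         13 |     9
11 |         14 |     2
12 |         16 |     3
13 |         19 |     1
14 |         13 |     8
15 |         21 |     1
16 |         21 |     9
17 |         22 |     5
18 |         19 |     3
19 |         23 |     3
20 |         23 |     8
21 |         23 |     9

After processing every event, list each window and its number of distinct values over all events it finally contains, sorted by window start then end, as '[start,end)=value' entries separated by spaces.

[1,3)=2 [6,8)=1 [9,16)=7 [16,18)=1 [19,21)=2 [21,25)=5

i=0 t=1 v=2: → [1,3); WM=0
i=1 t=1 v=5: → [1,3); WM=0
i=2 t=6 v=6: → [6,8); WM=5
i=3 t=9 v=3: → [9,11); WM=8
i=4 t=10 v=1: → [9,12); WM=9
i=5 t=11 v=5: → [9,13); WM=10
i=6 t=11 v=8: → [9,13); WM=10
i=7 t=12 v=4: → [9,14); WM=11
i=8 t=12 v=9: → [9,14); WM=11
i=9 t=13 v=2: → [9,15); WM=12
i=10 t=13 v=9: → [9,15); WM=12
i=11 t=14 v=2: → [9,16); WM=13
i=12 t=16 v=3: → [16,18); WM=15
i=13 t=19 v=1: → [19,21); WM=18
i=14 t=13 v=8: DROP (t<18-4); WM=18
i=15 t=21 v=1: → [21,23); WM=20
i=16 t=21 v=9: → [21,23); WM=20
i=17 t=22 v=5: → [21,24); WM=21
i=18 t=19 v=3: → [19,21); WM=21
i=19 t=23 v=3: → [21,25); WM=22
i=20 t=23 v=8: → [21,25); WM=22
i=21 t=23 v=9: → [21,25); WM=22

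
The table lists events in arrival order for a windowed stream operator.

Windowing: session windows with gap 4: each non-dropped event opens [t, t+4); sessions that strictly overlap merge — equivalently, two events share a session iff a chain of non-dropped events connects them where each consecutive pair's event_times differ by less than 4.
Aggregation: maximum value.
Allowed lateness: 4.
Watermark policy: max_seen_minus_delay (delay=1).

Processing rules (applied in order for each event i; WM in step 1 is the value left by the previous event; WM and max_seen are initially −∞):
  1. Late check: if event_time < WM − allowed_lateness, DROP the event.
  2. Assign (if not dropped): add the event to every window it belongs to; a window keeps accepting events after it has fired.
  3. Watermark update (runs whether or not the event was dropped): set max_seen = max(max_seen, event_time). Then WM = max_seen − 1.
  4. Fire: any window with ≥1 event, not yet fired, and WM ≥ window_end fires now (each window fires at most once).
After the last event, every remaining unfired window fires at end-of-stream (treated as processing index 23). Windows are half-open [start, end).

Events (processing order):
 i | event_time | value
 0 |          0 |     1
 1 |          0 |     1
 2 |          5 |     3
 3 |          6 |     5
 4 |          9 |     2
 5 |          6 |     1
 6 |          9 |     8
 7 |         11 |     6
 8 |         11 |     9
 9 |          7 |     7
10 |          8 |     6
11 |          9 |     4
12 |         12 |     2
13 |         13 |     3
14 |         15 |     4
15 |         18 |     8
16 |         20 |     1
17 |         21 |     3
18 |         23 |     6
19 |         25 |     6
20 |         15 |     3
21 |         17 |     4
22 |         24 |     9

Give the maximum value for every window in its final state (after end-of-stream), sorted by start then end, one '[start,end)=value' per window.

i=0 t=0 v=1: → [0,4); WM=-1
i=1 t=0 v=1: → [0,4); WM=-1
i=2 t=5 v=3: → [5,9); WM=4
i=3 t=6 v=5: → [5,10); WM=5
i=4 t=9 v=2: → [5,13); WM=8
i=5 t=6 v=1: → [5,13); WM=8
i=6 t=9 v=8: → [5,13); WM=8
i=7 t=11 v=6: → [5,15); WM=10
i=8 t=11 v=9: → [5,15); WM=10
i=9 t=7 v=7: → [5,15); WM=10
i=10 t=8 v=6: → [5,15); WM=10
i=11 t=9 v=4: → [5,15); WM=10
i=12 t=12 v=2: → [5,16); WM=11
i=13 t=13 v=3: → [5,17); WM=12
i=14 t=15 v=4: → [5,19); WM=14
i=15 t=18 v=8: → [5,22); WM=17
i=16 t=20 v=1: → [5,24); WM=19
i=17 t=21 v=3: → [5,25); WM=20
i=18 t=23 v=6: → [5,27); WM=22
i=19 t=25 v=6: → [5,29); WM=24
i=20 t=15 v=3: DROP (t<24-4); WM=24
i=21 t=17 v=4: DROP (t<24-4); WM=24
i=22 t=24 v=9: → [5,29); WM=24

[0,4)=1 [5,29)=9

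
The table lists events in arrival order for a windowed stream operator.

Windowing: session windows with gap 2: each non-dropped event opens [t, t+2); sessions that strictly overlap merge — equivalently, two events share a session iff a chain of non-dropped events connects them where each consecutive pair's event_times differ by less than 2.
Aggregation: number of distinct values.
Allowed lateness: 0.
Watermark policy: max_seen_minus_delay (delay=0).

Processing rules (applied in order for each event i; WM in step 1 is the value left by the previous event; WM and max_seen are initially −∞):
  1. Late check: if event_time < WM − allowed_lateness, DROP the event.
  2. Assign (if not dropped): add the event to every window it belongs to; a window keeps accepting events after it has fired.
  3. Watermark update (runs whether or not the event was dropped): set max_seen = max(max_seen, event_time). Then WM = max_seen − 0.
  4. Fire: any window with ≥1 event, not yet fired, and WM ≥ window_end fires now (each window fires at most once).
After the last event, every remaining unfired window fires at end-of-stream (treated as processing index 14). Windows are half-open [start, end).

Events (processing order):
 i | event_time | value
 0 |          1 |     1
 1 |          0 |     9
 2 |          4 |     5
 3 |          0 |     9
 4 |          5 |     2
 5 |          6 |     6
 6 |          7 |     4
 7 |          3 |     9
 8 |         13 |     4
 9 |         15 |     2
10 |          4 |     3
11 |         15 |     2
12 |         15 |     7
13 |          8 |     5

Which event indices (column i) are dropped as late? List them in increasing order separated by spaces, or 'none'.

i=0 t=1 v=1: → [1,3); WM=1
i=1 t=0 v=9: DROP (t<1-0); WM=1
i=2 t=4 v=5: → [4,6); WM=4
i=3 t=0 v=9: DROP (t<4-0); WM=4
i=4 t=5 v=2: → [4,7); WM=5
i=5 t=6 v=6: → [4,8); WM=6
i=6 t=7 v=4: → [4,9); WM=7
i=7 t=3 v=9: DROP (t<7-0); WM=7
i=8 t=13 v=4: → [13,15); WM=13
i=9 t=15 v=2: → [15,17); WM=15
i=10 t=4 v=3: DROP (t<15-0); WM=15
i=11 t=15 v=2: → [15,17); WM=15
i=12 t=15 v=7: → [15,17); WM=15
i=13 t=8 v=5: DROP (t<15-0); WM=15

1 3 7 10 13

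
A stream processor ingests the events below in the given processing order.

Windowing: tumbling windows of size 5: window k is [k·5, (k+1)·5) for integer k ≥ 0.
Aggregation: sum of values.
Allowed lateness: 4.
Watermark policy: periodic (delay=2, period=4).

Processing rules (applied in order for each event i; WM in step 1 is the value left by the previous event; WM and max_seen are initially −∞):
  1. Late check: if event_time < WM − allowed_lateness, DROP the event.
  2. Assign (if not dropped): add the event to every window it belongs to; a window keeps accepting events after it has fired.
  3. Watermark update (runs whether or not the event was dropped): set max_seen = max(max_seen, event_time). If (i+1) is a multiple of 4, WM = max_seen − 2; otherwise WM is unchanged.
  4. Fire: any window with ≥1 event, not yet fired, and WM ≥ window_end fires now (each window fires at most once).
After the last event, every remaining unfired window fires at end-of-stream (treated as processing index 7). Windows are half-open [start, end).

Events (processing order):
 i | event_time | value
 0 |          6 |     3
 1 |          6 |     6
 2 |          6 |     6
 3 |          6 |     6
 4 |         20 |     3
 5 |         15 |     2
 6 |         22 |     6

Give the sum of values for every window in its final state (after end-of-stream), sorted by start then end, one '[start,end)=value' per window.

[5,10)=21 [15,20)=2 [20,25)=9

i=0 t=6 v=3: → [5,10); WM=−∞
i=1 t=6 v=6: → [5,10); WM=−∞
i=2 t=6 v=6: → [5,10); WM=−∞
i=3 t=6 v=6: → [5,10); WM=4
i=4 t=20 v=3: → [20,25); WM=4
i=5 t=15 v=2: → [15,20); WM=4
i=6 t=22 v=6: → [20,25); WM=4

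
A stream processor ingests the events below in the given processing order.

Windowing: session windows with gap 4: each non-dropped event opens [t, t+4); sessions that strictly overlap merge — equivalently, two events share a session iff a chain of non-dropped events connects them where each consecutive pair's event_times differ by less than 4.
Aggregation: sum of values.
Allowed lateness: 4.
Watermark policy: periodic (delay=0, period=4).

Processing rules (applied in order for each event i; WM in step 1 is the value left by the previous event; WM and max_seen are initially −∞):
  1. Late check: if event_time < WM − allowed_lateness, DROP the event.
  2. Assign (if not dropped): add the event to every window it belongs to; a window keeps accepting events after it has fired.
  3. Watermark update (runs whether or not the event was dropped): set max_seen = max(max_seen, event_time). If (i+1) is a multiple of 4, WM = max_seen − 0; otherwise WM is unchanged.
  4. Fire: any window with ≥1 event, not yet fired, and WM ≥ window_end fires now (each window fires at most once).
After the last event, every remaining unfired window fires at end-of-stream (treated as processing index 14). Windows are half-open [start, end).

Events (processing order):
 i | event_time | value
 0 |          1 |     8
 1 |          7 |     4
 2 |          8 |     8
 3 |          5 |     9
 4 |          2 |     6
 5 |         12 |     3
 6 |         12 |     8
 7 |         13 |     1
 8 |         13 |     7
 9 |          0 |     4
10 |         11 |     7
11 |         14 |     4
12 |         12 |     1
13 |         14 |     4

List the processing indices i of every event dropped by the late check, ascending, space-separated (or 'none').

4 9

i=0 t=1 v=8: → [1,5); WM=−∞
i=1 t=7 v=4: → [7,11); WM=−∞
i=2 t=8 v=8: → [7,12); WM=−∞
i=3 t=5 v=9: → [5,12); WM=8
i=4 t=2 v=6: DROP (t<8-4); WM=8
i=5 t=12 v=3: → [12,16); WM=8
i=6 t=12 v=8: → [12,16); WM=8
i=7 t=13 v=1: → [12,17); WM=13
i=8 t=13 v=7: → [12,17); WM=13
i=9 t=0 v=4: DROP (t<13-4); WM=13
i=10 t=11 v=7: → [5,17); WM=13
i=11 t=14 v=4: → [5,18); WM=14
i=12 t=12 v=1: → [5,18); WM=14
i=13 t=14 v=4: → [5,18); WM=14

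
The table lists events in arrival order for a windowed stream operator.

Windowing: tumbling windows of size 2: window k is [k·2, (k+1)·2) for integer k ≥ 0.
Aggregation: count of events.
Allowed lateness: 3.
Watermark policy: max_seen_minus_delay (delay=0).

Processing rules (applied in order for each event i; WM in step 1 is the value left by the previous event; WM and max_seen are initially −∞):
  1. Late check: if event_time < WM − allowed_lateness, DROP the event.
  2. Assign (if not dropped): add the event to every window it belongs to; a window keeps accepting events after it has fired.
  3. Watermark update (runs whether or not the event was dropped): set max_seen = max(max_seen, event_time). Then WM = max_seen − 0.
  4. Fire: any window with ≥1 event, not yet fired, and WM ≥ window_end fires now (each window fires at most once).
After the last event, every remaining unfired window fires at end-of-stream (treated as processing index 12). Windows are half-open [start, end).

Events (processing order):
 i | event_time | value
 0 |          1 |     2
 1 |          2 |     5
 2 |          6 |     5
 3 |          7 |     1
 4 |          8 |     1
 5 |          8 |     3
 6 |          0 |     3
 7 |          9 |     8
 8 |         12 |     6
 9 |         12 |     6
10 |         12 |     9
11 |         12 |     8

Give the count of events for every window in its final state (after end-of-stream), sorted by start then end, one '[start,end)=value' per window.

[0,2)=1 [2,4)=1 [6,8)=2 [8,10)=3 [12,14)=4

i=0 t=1 v=2: → [0,2); WM=1
i=1 t=2 v=5: → [2,4); WM=2; [0,2) fires=1
i=2 t=6 v=5: → [6,8); WM=6; [2,4) fires=1
i=3 t=7 v=1: → [6,8); WM=7
i=4 t=8 v=1: → [8,10); WM=8; [6,8) fires=2
i=5 t=8 v=3: → [8,10); WM=8
i=6 t=0 v=3: DROP (t<8-3); WM=8
i=7 t=9 v=8: → [8,10); WM=9
i=8 t=12 v=6: → [12,14); WM=12; [8,10) fires=3
i=9 t=12 v=6: → [12,14); WM=12
i=10 t=12 v=9: → [12,14); WM=12
i=11 t=12 v=8: → [12,14); WM=12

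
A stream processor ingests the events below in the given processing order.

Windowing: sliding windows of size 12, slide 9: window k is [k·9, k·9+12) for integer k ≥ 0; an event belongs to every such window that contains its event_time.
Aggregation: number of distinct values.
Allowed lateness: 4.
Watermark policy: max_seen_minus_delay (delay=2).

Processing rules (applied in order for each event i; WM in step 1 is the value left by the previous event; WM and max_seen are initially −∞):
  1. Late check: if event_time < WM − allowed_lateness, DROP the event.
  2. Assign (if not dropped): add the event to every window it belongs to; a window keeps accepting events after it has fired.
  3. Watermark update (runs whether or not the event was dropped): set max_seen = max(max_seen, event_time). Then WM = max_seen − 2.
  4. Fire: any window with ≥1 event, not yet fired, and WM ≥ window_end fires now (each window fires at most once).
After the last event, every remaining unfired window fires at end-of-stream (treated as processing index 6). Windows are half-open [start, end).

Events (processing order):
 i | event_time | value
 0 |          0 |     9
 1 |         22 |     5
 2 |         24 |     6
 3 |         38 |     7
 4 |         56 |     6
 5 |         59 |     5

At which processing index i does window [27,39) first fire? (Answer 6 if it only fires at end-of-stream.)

i=0 t=0 v=9: → [0,12); WM=-2
i=1 t=22 v=5: → [18,30); WM=20; [0,12) fires=1
i=2 t=24 v=6: → [18,30); WM=22
i=3 t=38 v=7: → [36,48),[27,39); WM=36; [18,30) fires=2
i=4 t=56 v=6: → [54,66),[45,57); WM=54; [27,39) fires=1 [36,48) fires=1
i=5 t=59 v=5: → [54,66); WM=57; [45,57) fires=1

4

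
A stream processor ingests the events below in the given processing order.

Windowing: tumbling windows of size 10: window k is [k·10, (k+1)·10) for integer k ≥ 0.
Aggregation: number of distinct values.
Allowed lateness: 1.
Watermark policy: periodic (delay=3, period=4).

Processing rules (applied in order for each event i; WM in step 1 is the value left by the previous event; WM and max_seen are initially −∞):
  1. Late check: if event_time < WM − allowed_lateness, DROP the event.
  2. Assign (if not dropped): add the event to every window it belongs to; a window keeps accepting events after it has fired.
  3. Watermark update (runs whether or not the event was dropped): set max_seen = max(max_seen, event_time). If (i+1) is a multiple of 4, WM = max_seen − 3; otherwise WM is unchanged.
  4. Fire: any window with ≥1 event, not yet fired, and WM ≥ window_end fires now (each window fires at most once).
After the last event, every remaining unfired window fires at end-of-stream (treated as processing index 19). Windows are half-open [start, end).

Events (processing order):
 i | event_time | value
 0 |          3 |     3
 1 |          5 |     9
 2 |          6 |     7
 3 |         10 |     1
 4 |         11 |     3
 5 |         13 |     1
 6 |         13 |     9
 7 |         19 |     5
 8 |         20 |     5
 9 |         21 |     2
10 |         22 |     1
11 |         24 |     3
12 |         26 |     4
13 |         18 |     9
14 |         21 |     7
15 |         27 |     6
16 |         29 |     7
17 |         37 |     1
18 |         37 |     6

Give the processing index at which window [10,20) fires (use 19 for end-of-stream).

i=0 t=3 v=3: → [0,10); WM=−∞
i=1 t=5 v=9: → [0,10); WM=−∞
i=2 t=6 v=7: → [0,10); WM=−∞
i=3 t=10 v=1: → [10,20); WM=7
i=4 t=11 v=3: → [10,20); WM=7
i=5 t=13 v=1: → [10,20); WM=7
i=6 t=13 v=9: → [10,20); WM=7
i=7 t=19 v=5: → [10,20); WM=16; [0,10) fires=3
i=8 t=20 v=5: → [20,30); WM=16
i=9 t=21 v=2: → [20,30); WM=16
i=10 t=22 v=1: → [20,30); WM=16
i=11 t=24 v=3: → [20,30); WM=21; [10,20) fires=4
i=12 t=26 v=4: → [20,30); WM=21
i=13 t=18 v=9: DROP (t<21-1); WM=21
i=14 t=21 v=7: → [20,30); WM=21
i=15 t=27 v=6: → [20,30); WM=24
i=16 t=29 v=7: → [20,30); WM=24
i=17 t=37 v=1: → [30,40); WM=24
i=18 t=37 v=6: → [30,40); WM=24

11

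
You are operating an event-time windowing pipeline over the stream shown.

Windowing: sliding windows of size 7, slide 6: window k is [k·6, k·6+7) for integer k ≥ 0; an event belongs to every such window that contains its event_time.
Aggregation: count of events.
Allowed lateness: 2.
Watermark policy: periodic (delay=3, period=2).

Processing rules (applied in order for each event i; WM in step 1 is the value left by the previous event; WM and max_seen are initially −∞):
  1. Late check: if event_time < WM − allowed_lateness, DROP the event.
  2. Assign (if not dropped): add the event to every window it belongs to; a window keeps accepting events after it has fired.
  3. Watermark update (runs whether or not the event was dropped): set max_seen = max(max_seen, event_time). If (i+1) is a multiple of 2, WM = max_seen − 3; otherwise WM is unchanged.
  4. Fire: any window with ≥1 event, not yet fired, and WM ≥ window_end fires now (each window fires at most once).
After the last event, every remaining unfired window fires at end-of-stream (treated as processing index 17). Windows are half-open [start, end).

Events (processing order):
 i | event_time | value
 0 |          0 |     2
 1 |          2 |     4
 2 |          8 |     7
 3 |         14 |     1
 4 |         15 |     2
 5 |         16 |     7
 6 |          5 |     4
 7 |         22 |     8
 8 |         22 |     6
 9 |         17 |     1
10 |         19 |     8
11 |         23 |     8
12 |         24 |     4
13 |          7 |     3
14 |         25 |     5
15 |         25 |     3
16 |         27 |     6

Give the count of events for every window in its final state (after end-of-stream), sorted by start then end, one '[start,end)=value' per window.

[0,7)=2 [6,13)=1 [12,19)=4 [18,25)=5 [24,31)=4

i=0 t=0 v=2: → [0,7); WM=−∞
i=1 t=2 v=4: → [0,7); WM=-1
i=2 t=8 v=7: → [6,13); WM=-1
i=3 t=14 v=1: → [12,19); WM=11; [0,7) fires=2
i=4 t=15 v=2: → [12,19); WM=11
i=5 t=16 v=7: → [12,19); WM=13; [6,13) fires=1
i=6 t=5 v=4: DROP (t<13-2); WM=13
i=7 t=22 v=8: → [18,25); WM=19; [12,19) fires=3
i=8 t=22 v=6: → [18,25); WM=19
i=9 t=17 v=1: → [12,19); WM=19
i=10 t=19 v=8: → [18,25); WM=19
i=11 t=23 v=8: → [18,25); WM=20
i=12 t=24 v=4: → [24,31),[18,25); WM=20
i=13 t=7 v=3: DROP (t<20-2); WM=21
i=14 t=25 v=5: → [24,31); WM=21
i=15 t=25 v=3: → [24,31); WM=22
i=16 t=27 v=6: → [24,31); WM=22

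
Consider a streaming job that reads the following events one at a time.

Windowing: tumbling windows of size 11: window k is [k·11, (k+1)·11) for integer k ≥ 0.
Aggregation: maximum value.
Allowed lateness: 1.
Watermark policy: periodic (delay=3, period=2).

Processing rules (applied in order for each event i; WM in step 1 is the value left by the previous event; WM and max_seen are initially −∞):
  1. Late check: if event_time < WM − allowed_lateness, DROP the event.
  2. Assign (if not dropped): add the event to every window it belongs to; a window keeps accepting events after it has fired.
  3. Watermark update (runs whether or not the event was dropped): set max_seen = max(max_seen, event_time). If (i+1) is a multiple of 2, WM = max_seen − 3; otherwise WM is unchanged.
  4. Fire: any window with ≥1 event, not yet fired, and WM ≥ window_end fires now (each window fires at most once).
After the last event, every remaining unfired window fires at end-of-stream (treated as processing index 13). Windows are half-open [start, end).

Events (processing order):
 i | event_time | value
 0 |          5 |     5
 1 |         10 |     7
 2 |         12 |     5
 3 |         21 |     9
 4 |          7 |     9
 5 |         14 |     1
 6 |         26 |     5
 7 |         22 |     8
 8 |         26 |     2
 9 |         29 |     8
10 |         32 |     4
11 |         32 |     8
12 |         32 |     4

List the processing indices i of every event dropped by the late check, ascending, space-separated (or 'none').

i=0 t=5 v=5: → [0,11); WM=−∞
i=1 t=10 v=7: → [0,11); WM=7
i=2 t=12 v=5: → [11,22); WM=7
i=3 t=21 v=9: → [11,22); WM=18; [0,11) fires=7
i=4 t=7 v=9: DROP (t<18-1); WM=18
i=5 t=14 v=1: DROP (t<18-1); WM=18
i=6 t=26 v=5: → [22,33); WM=18
i=7 t=22 v=8: → [22,33); WM=23; [11,22) fires=9
i=8 t=26 v=2: → [22,33); WM=23
i=9 t=29 v=8: → [22,33); WM=26
i=10 t=32 v=4: → [22,33); WM=26
i=11 t=32 v=8: → [22,33); WM=29
i=12 t=32 v=4: → [22,33); WM=29

4 5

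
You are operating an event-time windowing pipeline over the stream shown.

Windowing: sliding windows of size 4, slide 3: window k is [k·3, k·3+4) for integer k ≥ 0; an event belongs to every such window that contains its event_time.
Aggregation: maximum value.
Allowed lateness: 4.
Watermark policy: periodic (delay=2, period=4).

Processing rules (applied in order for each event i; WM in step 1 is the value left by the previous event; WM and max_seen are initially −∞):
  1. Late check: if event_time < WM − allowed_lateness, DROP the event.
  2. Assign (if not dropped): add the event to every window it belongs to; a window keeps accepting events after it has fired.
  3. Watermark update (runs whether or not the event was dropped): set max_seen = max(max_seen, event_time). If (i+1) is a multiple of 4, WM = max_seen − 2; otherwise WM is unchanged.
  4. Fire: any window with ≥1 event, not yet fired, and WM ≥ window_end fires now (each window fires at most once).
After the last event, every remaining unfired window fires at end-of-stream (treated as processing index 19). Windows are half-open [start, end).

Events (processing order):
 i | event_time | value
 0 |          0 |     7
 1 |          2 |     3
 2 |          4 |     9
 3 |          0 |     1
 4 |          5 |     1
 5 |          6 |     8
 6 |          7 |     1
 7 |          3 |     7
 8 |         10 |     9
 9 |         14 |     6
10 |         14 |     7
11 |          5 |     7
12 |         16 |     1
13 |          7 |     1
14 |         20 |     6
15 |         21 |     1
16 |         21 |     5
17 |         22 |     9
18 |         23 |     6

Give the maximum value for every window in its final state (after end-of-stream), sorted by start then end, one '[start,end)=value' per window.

[0,4)=7 [3,7)=9 [6,10)=8 [9,13)=9 [12,16)=7 [15,19)=1 [18,22)=6 [21,25)=9

i=0 t=0 v=7: → [0,4); WM=−∞
i=1 t=2 v=3: → [0,4); WM=−∞
i=2 t=4 v=9: → [3,7); WM=−∞
i=3 t=0 v=1: → [0,4); WM=2
i=4 t=5 v=1: → [3,7); WM=2
i=5 t=6 v=8: → [6,10),[3,7); WM=2
i=6 t=7 v=1: → [6,10); WM=2
i=7 t=3 v=7: → [3,7),[0,4); WM=5; [0,4) fires=7
i=8 t=10 v=9: → [9,13); WM=5
i=9 t=14 v=6: → [12,16); WM=5
i=10 t=14 v=7: → [12,16); WM=5
i=11 t=5 v=7: → [3,7); WM=12; [3,7) fires=9 [6,10) fires=8
i=12 t=16 v=1: → [15,19); WM=12
i=13 t=7 v=1: DROP (t<12-4); WM=12
i=14 t=20 v=6: → [18,22); WM=12
i=15 t=21 v=1: → [21,25),[18,22); WM=19; [9,13) fires=9 [12,16) fires=7 [15,19) fires=1
i=16 t=21 v=5: → [21,25),[18,22); WM=19
i=17 t=22 v=9: → [21,25); WM=19
i=18 t=23 v=6: → [21,25); WM=19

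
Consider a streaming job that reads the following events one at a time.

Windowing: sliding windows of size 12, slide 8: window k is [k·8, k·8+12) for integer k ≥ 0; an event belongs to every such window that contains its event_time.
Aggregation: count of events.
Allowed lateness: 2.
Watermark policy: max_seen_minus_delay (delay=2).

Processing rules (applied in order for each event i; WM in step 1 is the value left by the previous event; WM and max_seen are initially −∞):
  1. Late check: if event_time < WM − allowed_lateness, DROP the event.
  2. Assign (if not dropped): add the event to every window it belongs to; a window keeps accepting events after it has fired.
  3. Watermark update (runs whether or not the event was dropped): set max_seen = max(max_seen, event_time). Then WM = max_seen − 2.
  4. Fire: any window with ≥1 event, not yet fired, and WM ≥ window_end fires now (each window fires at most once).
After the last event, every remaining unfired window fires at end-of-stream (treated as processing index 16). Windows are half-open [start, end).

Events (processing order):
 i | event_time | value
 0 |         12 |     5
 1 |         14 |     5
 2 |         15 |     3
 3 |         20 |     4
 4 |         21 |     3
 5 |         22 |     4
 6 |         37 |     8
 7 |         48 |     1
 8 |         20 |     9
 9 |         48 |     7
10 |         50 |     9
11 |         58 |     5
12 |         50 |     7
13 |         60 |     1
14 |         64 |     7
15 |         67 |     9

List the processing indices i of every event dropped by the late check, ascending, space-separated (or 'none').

i=0 t=12 v=5: → [8,20); WM=10
i=1 t=14 v=5: → [8,20); WM=12
i=2 t=15 v=3: → [8,20); WM=13
i=3 t=20 v=4: → [16,28); WM=18
i=4 t=21 v=3: → [16,28); WM=19
i=5 t=22 v=4: → [16,28); WM=20; [8,20) fires=3
i=6 t=37 v=8: → [32,44); WM=35; [16,28) fires=3
i=7 t=48 v=1: → [48,60),[40,52); WM=46; [32,44) fires=1
i=8 t=20 v=9: DROP (t<46-2); WM=46
i=9 t=48 v=7: → [48,60),[40,52); WM=46
i=10 t=50 v=9: → [48,60),[40,52); WM=48
i=11 t=58 v=5: → [56,68),[48,60); WM=56; [40,52) fires=3
i=12 t=50 v=7: DROP (t<56-2); WM=56
i=13 t=60 v=1: → [56,68); WM=58
i=14 t=64 v=7: → [64,76),[56,68); WM=62; [48,60) fires=4
i=15 t=67 v=9: → [64,76),[56,68); WM=65

8 12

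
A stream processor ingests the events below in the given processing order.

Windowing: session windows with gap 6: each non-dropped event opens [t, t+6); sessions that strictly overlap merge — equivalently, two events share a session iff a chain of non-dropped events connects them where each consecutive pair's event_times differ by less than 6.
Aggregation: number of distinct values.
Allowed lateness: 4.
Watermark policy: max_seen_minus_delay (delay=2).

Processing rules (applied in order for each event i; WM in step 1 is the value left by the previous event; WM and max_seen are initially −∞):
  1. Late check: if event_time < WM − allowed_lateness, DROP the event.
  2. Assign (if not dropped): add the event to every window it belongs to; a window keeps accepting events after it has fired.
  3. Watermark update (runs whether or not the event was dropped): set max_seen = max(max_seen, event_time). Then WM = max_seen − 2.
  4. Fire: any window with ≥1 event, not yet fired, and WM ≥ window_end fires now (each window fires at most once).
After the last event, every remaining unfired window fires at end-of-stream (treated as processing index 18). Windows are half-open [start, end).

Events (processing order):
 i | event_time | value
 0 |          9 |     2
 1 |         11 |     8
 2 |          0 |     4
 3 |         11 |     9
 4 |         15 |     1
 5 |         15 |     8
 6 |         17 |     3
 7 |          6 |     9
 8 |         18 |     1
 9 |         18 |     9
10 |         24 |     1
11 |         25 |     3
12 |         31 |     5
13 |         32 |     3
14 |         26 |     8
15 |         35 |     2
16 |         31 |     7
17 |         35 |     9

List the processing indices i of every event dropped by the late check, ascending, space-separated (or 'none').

2 7

i=0 t=9 v=2: → [9,15); WM=7
i=1 t=11 v=8: → [9,17); WM=9
i=2 t=0 v=4: DROP (t<9-4); WM=9
i=3 t=11 v=9: → [9,17); WM=9
i=4 t=15 v=1: → [9,21); WM=13
i=5 t=15 v=8: → [9,21); WM=13
i=6 t=17 v=3: → [9,23); WM=15
i=7 t=6 v=9: DROP (t<15-4); WM=15
i=8 t=18 v=1: → [9,24); WM=16
i=9 t=18 v=9: → [9,24); WM=16
i=10 t=24 v=1: → [24,30); WM=22
i=11 t=25 v=3: → [24,31); WM=23
i=12 t=31 v=5: → [31,37); WM=29
i=13 t=32 v=3: → [31,38); WM=30
i=14 t=26 v=8: → [24,38); WM=30
i=15 t=35 v=2: → [24,41); WM=33
i=16 t=31 v=7: → [24,41); WM=33
i=17 t=35 v=9: → [24,41); WM=33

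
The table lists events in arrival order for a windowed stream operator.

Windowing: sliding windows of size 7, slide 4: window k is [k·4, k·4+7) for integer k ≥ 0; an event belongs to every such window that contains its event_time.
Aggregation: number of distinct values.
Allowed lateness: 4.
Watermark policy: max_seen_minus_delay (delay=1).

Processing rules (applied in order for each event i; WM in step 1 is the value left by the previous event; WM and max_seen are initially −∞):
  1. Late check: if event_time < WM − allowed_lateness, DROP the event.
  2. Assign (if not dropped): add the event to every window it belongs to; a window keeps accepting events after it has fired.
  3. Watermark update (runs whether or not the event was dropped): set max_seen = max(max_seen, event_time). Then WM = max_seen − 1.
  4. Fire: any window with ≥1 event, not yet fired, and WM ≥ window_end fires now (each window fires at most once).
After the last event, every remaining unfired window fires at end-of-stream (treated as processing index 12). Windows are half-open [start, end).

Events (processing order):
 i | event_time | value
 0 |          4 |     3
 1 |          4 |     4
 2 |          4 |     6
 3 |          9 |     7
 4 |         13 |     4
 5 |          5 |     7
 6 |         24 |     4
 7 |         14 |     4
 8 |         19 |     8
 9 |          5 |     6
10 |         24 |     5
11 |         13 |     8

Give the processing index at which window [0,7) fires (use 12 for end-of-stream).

3

i=0 t=4 v=3: → [4,11),[0,7); WM=3
i=1 t=4 v=4: → [4,11),[0,7); WM=3
i=2 t=4 v=6: → [4,11),[0,7); WM=3
i=3 t=9 v=7: → [8,15),[4,11); WM=8; [0,7) fires=3
i=4 t=13 v=4: → [12,19),[8,15); WM=12; [4,11) fires=4
i=5 t=5 v=7: DROP (t<12-4); WM=12
i=6 t=24 v=4: → [24,31),[20,27); WM=23; [8,15) fires=2 [12,19) fires=1
i=7 t=14 v=4: DROP (t<23-4); WM=23
i=8 t=19 v=8: → [16,23); WM=23; [16,23) fires=1
i=9 t=5 v=6: DROP (t<23-4); WM=23
i=10 t=24 v=5: → [24,31),[20,27); WM=23
i=11 t=13 v=8: DROP (t<23-4); WM=23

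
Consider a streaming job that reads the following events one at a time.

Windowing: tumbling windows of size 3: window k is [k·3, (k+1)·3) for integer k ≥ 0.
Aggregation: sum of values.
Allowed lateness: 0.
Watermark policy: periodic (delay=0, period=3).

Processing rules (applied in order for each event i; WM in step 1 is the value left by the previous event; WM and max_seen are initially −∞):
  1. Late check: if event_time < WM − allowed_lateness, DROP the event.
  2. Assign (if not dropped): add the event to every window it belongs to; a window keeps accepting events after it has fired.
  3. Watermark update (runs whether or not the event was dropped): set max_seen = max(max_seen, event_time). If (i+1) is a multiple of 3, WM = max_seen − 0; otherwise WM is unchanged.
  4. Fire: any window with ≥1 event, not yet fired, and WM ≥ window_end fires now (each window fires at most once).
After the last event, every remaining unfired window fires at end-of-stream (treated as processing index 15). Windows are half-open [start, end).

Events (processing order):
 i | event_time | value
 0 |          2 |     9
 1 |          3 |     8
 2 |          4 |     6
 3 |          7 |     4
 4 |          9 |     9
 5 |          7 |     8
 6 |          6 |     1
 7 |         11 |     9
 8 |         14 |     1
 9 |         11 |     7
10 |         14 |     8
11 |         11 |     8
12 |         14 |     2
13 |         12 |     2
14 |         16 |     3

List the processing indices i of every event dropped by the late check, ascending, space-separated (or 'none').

6 9 11 13

i=0 t=2 v=9: → [0,3); WM=−∞
i=1 t=3 v=8: → [3,6); WM=−∞
i=2 t=4 v=6: → [3,6); WM=4; [0,3) fires=9
i=3 t=7 v=4: → [6,9); WM=4
i=4 t=9 v=9: → [9,12); WM=4
i=5 t=7 v=8: → [6,9); WM=9; [3,6) fires=14 [6,9) fires=12
i=6 t=6 v=1: DROP (t<9-0); WM=9
i=7 t=11 v=9: → [9,12); WM=9
i=8 t=14 v=1: → [12,15); WM=14; [9,12) fires=18
i=9 t=11 v=7: DROP (t<14-0); WM=14
i=10 t=14 v=8: → [12,15); WM=14
i=11 t=11 v=8: DROP (t<14-0); WM=14
i=12 t=14 v=2: → [12,15); WM=14
i=13 t=12 v=2: DROP (t<14-0); WM=14
i=14 t=16 v=3: → [15,18); WM=16; [12,15) fires=11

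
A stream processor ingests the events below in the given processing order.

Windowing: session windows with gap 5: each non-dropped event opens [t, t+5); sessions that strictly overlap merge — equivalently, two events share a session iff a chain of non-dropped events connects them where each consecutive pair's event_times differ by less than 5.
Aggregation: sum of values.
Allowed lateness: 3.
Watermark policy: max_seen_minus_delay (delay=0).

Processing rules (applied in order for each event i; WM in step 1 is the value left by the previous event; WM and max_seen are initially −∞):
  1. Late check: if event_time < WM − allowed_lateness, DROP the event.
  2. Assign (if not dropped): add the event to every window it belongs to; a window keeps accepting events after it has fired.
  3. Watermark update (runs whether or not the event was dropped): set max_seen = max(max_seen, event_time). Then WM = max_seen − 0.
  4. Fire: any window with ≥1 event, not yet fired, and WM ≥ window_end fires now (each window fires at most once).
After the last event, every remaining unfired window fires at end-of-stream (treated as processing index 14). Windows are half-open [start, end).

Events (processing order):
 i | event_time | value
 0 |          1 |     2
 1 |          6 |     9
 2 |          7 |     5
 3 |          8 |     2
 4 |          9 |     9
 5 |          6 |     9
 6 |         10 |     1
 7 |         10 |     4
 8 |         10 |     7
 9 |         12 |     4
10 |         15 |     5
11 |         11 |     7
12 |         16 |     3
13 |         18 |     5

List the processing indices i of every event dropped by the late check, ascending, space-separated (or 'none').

11

i=0 t=1 v=2: → [1,6); WM=1
i=1 t=6 v=9: → [6,11); WM=6
i=2 t=7 v=5: → [6,12); WM=7
i=3 t=8 v=2: → [6,13); WM=8
i=4 t=9 v=9: → [6,14); WM=9
i=5 t=6 v=9: → [6,14); WM=9
i=6 t=10 v=1: → [6,15); WM=10
i=7 t=10 v=4: → [6,15); WM=10
i=8 t=10 v=7: → [6,15); WM=10
i=9 t=12 v=4: → [6,17); WM=12
i=10 t=15 v=5: → [6,20); WM=15
i=11 t=11 v=7: DROP (t<15-3); WM=15
i=12 t=16 v=3: → [6,21); WM=16
i=13 t=18 v=5: → [6,23); WM=18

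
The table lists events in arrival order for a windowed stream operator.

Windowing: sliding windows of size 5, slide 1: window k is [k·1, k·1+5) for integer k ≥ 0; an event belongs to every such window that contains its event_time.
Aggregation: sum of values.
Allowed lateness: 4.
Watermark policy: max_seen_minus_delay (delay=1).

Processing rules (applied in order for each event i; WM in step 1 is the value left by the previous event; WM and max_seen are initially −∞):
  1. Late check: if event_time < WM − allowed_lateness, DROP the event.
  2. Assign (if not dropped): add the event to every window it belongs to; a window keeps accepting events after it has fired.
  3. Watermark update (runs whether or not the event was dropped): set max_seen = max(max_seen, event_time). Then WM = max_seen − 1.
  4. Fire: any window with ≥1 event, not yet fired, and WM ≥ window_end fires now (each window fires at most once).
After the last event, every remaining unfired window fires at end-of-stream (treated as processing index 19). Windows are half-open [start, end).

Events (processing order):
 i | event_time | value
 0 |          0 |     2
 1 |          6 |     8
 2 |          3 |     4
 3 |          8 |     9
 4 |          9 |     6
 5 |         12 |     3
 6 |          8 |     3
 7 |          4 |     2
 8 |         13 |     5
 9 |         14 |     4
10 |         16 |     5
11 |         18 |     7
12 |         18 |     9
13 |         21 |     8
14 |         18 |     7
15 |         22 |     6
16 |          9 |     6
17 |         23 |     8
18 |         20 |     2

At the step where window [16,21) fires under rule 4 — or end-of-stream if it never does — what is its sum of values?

i=0 t=0 v=2: → [0,5); WM=-1
i=1 t=6 v=8: → [6,11),[5,10),[4,9),[3,8),[2,7); WM=5; [0,5) fires=2
i=2 t=3 v=4: → [3,8),[2,7),[1,6),[0,5); WM=5
i=3 t=8 v=9: → [8,13),[7,12),[6,11),[5,10),[4,9); WM=7; [1,6) fires=4 [2,7) fires=12
i=4 t=9 v=6: → [9,14),[8,13),[7,12),[6,11),[5,10); WM=8; [3,8) fires=12
i=5 t=12 v=3: → [12,17),[11,16),[10,15),[9,14),[8,13); WM=11; [4,9) fires=17 [5,10) fires=23 [6,11) fires=23
i=6 t=8 v=3: → [8,13),[7,12),[6,11),[5,10),[4,9); WM=11
i=7 t=4 v=2: DROP (t<11-4); WM=11
i=8 t=13 v=5: → [13,18),[12,17),[11,16),[10,15),[9,14); WM=12; [7,12) fires=18
i=9 t=14 v=4: → [14,19),[13,18),[12,17),[11,16),[10,15); WM=13; [8,13) fires=21
i=10 t=16 v=5: → [16,21),[15,20),[14,19),[13,18),[12,17); WM=15; [9,14) fires=14 [10,15) fires=12
i=11 t=18 v=7: → [18,23),[17,22),[16,21),[15,20),[14,19); WM=17; [11,16) fires=12 [12,17) fires=17
i=12 t=18 v=9: → [18,23),[17,22),[16,21),[15,20),[14,19); WM=17
i=13 t=21 v=8: → [21,26),[20,25),[19,24),[18,23),[17,22); WM=20; [13,18) fires=14 [14,19) fires=25 [15,20) fires=21
i=14 t=18 v=7: → [18,23),[17,22),[16,21),[15,20),[14,19); WM=20
i=15 t=22 v=6: → [22,27),[21,26),[20,25),[19,24),[18,23); WM=21; [16,21) fires=28
i=16 t=9 v=6: DROP (t<21-4); WM=21
i=17 t=23 v=8: → [23,28),[22,27),[21,26),[20,25),[19,24); WM=22; [17,22) fires=31
i=18 t=20 v=2: → [20,25),[19,24),[18,23),[17,22),[16,21); WM=22

28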